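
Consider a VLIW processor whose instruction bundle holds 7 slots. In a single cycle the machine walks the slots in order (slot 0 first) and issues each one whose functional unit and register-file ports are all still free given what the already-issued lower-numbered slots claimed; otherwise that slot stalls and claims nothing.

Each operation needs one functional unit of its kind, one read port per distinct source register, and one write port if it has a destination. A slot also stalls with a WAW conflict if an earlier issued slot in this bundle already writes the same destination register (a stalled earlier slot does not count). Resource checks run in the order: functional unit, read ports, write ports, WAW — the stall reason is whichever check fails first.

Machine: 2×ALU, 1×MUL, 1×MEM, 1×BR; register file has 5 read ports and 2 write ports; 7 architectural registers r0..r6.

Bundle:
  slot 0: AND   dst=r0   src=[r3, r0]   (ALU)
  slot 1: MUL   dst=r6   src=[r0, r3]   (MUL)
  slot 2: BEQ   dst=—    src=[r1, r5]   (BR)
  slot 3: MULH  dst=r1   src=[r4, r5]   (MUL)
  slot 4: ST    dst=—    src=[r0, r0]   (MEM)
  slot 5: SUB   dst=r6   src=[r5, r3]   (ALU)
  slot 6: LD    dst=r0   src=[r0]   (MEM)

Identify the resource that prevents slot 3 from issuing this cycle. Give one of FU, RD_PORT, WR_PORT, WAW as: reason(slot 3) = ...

(0) want 1×ALU +2rd +1wr — yes → AL1|MU1|ME1|BR1|rd3|wr1
(1) want 1×MUL +2rd +1wr — yes → AL1|MU0|ME1|BR1|rd1|wr0
(2) want 1×BR +2rd +0wr — RD_PORT → AL1|MU0|ME1|BR1|rd1|wr0
(3) want 1×MUL +2rd +1wr — FU → AL1|MU0|ME1|BR1|rd1|wr0
(4) want 1×MEM +1rd +0wr — yes → AL1|MU0|ME0|BR1|rd0|wr0
(5) want 1×ALU +2rd +1wr — RD_PORT → AL1|MU0|ME0|BR1|rd0|wr0
(6) want 1×MEM +1rd +1wr — FU → AL1|MU0|ME0|BR1|rd0|wr0

reason(slot 3) = FU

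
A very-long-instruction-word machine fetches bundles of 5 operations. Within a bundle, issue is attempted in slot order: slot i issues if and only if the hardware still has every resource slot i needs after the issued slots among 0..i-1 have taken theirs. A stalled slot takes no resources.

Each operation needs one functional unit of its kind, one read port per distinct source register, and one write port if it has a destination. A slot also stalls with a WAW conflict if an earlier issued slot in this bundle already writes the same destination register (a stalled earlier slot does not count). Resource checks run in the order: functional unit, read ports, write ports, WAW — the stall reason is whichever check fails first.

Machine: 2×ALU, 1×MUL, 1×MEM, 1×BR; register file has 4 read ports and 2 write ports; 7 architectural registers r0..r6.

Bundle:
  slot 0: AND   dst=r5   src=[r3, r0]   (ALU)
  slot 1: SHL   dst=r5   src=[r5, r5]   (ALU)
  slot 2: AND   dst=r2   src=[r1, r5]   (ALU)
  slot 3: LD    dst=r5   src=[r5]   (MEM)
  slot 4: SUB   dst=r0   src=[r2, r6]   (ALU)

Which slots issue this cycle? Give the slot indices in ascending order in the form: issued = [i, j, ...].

issued = [0, 2]

slot 0 (ALU): ISSUE — free A1,Mu1,Ld1,B1 rp2 wp1
slot 1 (ALU): stall WAW — free A1,Mu1,Ld1,B1 rp2 wp1
slot 2 (ALU): ISSUE — free A0,Mu1,Ld1,B1 rp0 wp0
slot 3 (MEM): stall RD_PORT — free A0,Mu1,Ld1,B1 rp0 wp0
slot 4 (ALU): stall FU — free A0,Mu1,Ld1,B1 rp0 wp0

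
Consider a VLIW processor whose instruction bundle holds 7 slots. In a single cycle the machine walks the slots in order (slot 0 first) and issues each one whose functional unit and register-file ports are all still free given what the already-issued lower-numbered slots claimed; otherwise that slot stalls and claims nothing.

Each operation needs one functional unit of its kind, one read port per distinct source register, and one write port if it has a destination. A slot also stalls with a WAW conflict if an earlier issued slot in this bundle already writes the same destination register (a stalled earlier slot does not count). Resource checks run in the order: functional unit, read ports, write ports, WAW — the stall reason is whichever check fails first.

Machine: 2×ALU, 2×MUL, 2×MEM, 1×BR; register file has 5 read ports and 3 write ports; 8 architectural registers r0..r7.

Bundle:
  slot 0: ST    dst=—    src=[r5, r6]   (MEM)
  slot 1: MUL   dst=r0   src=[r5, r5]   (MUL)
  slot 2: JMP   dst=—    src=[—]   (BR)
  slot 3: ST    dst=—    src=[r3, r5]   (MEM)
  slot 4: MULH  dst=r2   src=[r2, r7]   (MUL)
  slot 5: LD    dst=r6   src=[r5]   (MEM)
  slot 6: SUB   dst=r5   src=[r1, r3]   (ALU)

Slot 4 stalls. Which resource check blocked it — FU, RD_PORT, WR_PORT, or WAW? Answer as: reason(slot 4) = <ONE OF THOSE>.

slot 0 (MEM): ISSUE — free A2,Mu2,Ld1,B1 rp3 wp3
slot 1 (MUL): ISSUE — free A2,Mu1,Ld1,B1 rp2 wp2
slot 2 (BR): ISSUE — free A2,Mu1,Ld1,B0 rp2 wp2
slot 3 (MEM): ISSUE — free A2,Mu1,Ld0,B0 rp0 wp2
slot 4 (MUL): stall RD_PORT — free A2,Mu1,Ld0,B0 rp0 wp2
slot 5 (MEM): stall FU — free A2,Mu1,Ld0,B0 rp0 wp2
slot 6 (ALU): stall RD_PORT — free A2,Mu1,Ld0,B0 rp0 wp2

reason(slot 4) = RD_PORT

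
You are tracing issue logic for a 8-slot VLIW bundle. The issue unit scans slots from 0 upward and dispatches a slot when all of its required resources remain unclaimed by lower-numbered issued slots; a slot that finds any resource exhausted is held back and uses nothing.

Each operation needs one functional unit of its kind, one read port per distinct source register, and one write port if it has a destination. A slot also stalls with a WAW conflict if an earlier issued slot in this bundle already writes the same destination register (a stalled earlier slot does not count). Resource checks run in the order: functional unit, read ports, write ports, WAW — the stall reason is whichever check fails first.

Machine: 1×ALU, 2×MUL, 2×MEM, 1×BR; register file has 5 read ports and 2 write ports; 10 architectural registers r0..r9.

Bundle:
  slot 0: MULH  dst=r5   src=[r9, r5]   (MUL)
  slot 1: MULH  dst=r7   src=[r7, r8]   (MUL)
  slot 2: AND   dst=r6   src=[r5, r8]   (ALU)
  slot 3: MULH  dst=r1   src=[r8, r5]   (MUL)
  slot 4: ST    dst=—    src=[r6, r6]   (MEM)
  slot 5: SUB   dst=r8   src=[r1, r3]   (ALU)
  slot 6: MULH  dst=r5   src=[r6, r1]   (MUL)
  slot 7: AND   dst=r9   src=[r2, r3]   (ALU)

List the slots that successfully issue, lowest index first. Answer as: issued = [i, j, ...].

  0. MUL→r5 ⇒ go  {1A/1Mu/2Ld/1B | 3r 1w}
  1. MUL→r7 ⇒ go  {1A/0Mu/2Ld/1B | 1r 0w}
  2. ALU→r6 ⇒ no(RD_PORT)  {1A/0Mu/2Ld/1B | 1r 0w}
  3. MUL→r1 ⇒ no(FU)  {1A/0Mu/2Ld/1B | 1r 0w}
  4. MEM ⇒ go  {1A/0Mu/1Ld/1B | 0r 0w}
  5. ALU→r8 ⇒ no(RD_PORT)  {1A/0Mu/1Ld/1B | 0r 0w}
  6. MUL→r5 ⇒ no(FU)  {1A/0Mu/1Ld/1B | 0r 0w}
  7. ALU→r9 ⇒ no(RD_PORT)  {1A/0Mu/1Ld/1B | 0r 0w}

issued = [0, 1, 4]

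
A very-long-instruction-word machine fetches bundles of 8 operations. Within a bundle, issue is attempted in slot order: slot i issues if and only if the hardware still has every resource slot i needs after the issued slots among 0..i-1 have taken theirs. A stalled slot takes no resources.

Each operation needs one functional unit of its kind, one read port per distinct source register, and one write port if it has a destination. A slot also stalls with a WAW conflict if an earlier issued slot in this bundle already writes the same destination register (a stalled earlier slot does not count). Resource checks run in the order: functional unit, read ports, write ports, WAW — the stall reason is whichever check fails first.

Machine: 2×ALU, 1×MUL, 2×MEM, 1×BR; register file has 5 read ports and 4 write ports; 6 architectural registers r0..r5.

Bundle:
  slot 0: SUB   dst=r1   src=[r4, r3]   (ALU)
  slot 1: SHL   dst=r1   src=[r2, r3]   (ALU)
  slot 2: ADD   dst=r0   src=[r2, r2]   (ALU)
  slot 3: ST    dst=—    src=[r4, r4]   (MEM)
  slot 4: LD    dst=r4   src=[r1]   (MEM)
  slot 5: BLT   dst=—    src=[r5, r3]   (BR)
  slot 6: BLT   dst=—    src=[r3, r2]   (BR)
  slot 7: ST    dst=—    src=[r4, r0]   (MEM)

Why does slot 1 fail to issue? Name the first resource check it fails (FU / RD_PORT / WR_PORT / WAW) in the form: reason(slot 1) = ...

(0) want 1×ALU +2rd +1wr — yes → AL1|MU1|ME2|BR1|rd3|wr3
(1) want 1×ALU +2rd +1wr — WAW → AL1|MU1|ME2|BR1|rd3|wr3
(2) want 1×ALU +1rd +1wr — yes → AL0|MU1|ME2|BR1|rd2|wr2
(3) want 1×MEM +1rd +0wr — yes → AL0|MU1|ME1|BR1|rd1|wr2
(4) want 1×MEM +1rd +1wr — yes → AL0|MU1|ME0|BR1|rd0|wr1
(5) want 1×BR +2rd +0wr — RD_PORT → AL0|MU1|ME0|BR1|rd0|wr1
(6) want 1×BR +2rd +0wr — RD_PORT → AL0|MU1|ME0|BR1|rd0|wr1
(7) want 1×MEM +2rd +0wr — FU → AL0|MU1|ME0|BR1|rd0|wr1

reason(slot 1) = WAW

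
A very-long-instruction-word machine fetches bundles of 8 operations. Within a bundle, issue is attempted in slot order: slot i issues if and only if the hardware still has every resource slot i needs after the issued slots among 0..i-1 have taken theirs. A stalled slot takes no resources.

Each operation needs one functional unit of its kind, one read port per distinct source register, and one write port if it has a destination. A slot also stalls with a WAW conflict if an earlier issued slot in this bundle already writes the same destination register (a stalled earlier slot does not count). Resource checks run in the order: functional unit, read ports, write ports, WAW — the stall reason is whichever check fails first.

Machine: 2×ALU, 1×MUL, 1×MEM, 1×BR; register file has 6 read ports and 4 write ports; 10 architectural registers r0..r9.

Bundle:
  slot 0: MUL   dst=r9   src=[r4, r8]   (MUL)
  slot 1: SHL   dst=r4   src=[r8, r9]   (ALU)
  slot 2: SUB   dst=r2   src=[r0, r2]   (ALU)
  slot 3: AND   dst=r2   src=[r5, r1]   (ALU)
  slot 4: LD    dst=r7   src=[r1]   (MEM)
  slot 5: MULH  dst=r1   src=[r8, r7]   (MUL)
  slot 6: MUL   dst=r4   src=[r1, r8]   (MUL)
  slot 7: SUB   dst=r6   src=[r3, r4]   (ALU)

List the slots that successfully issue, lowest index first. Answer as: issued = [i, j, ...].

#0 MUL src=r4,r8 dispatched  <A:2 Mu:0 Ld:1 B:1 rd:4 wr:3>
#1 ALU src=r8,r9 dispatched  <A:1 Mu:0 Ld:1 B:1 rd:2 wr:2>
#2 ALU src=r0,r2 dispatched  <A:0 Mu:0 Ld:1 B:1 rd:0 wr:1>
#3 ALU src=r5,r1 held:FU  <A:0 Mu:0 Ld:1 B:1 rd:0 wr:1>
#4 MEM src=r1 held:RD_PORT  <A:0 Mu:0 Ld:1 B:1 rd:0 wr:1>
#5 MUL src=r8,r7 held:FU  <A:0 Mu:0 Ld:1 B:1 rd:0 wr:1>
#6 MUL src=r1,r8 held:FU  <A:0 Mu:0 Ld:1 B:1 rd:0 wr:1>
#7 ALU src=r3,r4 held:FU  <A:0 Mu:0 Ld:1 B:1 rd:0 wr:1>

issued = [0, 1, 2]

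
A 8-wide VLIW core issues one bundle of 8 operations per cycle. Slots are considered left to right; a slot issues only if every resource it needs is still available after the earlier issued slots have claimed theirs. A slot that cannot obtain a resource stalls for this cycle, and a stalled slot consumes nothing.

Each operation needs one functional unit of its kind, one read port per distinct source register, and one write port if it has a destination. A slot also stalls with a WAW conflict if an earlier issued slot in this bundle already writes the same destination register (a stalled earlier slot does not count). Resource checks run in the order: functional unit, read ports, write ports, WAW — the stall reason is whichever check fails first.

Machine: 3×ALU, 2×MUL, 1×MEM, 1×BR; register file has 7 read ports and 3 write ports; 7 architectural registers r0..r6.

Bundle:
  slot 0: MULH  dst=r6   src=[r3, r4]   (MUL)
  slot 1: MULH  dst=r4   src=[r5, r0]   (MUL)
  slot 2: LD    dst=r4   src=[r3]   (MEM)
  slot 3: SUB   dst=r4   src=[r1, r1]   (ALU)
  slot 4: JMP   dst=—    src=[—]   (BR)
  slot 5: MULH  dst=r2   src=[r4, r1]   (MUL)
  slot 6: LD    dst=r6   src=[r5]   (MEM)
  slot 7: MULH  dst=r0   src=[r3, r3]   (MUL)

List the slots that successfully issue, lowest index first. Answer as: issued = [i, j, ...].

issued = [0, 1, 4]

(0) want 1×MUL +2rd +1wr — yes → AL3|MU1|ME1|BR1|rd5|wr2
(1) want 1×MUL +2rd +1wr — yes → AL3|MU0|ME1|BR1|rd3|wr1
(2) want 1×MEM +1rd +1wr — WAW → AL3|MU0|ME1|BR1|rd3|wr1
(3) want 1×ALU +1rd +1wr — WAW → AL3|MU0|ME1|BR1|rd3|wr1
(4) want 1×BR +0rd +0wr — yes → AL3|MU0|ME1|BR0|rd3|wr1
(5) want 1×MUL +2rd +1wr — FU → AL3|MU0|ME1|BR0|rd3|wr1
(6) want 1×MEM +1rd +1wr — WAW → AL3|MU0|ME1|BR0|rd3|wr1
(7) want 1×MUL +1rd +1wr — FU → AL3|MU0|ME1|BR0|rd3|wr1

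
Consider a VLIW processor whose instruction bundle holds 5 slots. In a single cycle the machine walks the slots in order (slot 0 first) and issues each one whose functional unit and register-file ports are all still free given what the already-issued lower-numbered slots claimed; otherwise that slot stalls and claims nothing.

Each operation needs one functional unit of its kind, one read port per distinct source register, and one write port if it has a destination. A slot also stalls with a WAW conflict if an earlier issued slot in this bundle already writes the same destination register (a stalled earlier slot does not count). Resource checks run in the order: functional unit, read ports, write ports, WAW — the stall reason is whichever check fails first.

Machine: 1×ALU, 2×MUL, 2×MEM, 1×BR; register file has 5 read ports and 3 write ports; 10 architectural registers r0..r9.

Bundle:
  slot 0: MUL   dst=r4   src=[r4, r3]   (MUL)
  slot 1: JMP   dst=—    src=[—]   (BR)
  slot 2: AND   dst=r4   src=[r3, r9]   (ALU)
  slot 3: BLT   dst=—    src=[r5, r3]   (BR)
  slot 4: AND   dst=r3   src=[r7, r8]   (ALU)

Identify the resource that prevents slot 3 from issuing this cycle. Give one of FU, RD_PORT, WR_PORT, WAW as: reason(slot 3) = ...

#0 MUL src=r4,r3 dispatched  <A:1 Mu:1 Ld:2 B:1 rd:3 wr:2>
#1 BR src=- dispatched  <A:1 Mu:1 Ld:2 B:0 rd:3 wr:2>
#2 ALU src=r3,r9 held:WAW  <A:1 Mu:1 Ld:2 B:0 rd:3 wr:2>
#3 BR src=r5,r3 held:FU  <A:1 Mu:1 Ld:2 B:0 rd:3 wr:2>
#4 ALU src=r7,r8 dispatched  <A:0 Mu:1 Ld:2 B:0 rd:1 wr:1>

reason(slot 3) = FU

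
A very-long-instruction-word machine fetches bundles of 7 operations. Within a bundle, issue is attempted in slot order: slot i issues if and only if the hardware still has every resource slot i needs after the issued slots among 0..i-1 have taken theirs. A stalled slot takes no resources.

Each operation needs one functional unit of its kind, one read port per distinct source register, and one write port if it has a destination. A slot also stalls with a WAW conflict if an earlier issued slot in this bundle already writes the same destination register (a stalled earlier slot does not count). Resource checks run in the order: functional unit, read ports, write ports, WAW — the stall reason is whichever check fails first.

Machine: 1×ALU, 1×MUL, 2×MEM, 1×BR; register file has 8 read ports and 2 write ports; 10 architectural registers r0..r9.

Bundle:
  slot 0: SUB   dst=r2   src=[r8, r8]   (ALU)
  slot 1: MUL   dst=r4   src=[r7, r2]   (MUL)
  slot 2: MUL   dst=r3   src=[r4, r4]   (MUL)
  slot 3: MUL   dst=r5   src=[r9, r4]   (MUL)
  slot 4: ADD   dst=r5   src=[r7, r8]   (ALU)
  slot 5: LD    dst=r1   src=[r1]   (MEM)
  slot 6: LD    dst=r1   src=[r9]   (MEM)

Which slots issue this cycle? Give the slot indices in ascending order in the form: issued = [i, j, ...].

(0) want 1×ALU +1rd +1wr — yes → AL0|MU1|ME2|BR1|rd7|wr1
(1) want 1×MUL +2rd +1wr — yes → AL0|MU0|ME2|BR1|rd5|wr0
(2) want 1×MUL +1rd +1wr — FU → AL0|MU0|ME2|BR1|rd5|wr0
(3) want 1×MUL +2rd +1wr — FU → AL0|MU0|ME2|BR1|rd5|wr0
(4) want 1×ALU +2rd +1wr — FU → AL0|MU0|ME2|BR1|rd5|wr0
(5) want 1×MEM +1rd +1wr — WR_PORT → AL0|MU0|ME2|BR1|rd5|wr0
(6) want 1×MEM +1rd +1wr — WR_PORT → AL0|MU0|ME2|BR1|rd5|wr0

issued = [0, 1]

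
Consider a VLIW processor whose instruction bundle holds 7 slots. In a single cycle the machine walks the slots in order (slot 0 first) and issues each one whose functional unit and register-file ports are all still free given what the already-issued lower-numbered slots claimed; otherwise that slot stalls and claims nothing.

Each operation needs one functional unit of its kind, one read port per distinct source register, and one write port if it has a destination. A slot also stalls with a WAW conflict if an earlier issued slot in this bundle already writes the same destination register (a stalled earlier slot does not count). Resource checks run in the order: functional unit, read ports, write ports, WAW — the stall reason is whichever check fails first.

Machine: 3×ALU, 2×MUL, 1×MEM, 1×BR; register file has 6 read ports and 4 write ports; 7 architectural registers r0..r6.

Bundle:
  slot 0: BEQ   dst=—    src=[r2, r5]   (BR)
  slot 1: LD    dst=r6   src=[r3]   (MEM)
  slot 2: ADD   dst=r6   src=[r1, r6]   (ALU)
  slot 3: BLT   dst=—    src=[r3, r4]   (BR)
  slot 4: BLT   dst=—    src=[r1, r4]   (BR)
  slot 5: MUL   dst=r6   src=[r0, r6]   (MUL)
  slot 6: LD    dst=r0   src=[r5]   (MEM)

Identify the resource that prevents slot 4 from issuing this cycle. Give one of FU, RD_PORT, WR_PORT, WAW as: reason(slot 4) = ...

reason(slot 4) = FU

slot 0 (BR): ISSUE — free A3,Mu2,Ld1,B0 rp4 wp4
slot 1 (MEM): ISSUE — free A3,Mu2,Ld0,B0 rp3 wp3
slot 2 (ALU): stall WAW — free A3,Mu2,Ld0,B0 rp3 wp3
slot 3 (BR): stall FU — free A3,Mu2,Ld0,B0 rp3 wp3
slot 4 (BR): stall FU — free A3,Mu2,Ld0,B0 rp3 wp3
slot 5 (MUL): stall WAW — free A3,Mu2,Ld0,B0 rp3 wp3
slot 6 (MEM): stall FU — free A3,Mu2,Ld0,B0 rp3 wp3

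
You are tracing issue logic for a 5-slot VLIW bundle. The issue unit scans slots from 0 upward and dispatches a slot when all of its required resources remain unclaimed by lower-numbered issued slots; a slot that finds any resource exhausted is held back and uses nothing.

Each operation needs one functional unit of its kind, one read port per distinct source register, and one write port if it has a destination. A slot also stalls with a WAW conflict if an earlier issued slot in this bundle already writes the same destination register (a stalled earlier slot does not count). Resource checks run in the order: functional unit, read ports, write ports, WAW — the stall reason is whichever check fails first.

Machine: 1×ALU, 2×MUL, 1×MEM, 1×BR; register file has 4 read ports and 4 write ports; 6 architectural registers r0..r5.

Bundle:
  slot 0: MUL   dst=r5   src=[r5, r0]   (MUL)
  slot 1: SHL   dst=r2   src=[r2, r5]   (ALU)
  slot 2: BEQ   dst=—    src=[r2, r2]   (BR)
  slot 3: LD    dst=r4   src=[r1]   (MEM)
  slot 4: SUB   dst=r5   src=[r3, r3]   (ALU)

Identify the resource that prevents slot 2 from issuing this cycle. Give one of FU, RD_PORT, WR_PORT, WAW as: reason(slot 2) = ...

(0) want 1×MUL +2rd +1wr — yes → AL1|MU1|ME1|BR1|rd2|wr3
(1) want 1×ALU +2rd +1wr — yes → AL0|MU1|ME1|BR1|rd0|wr2
(2) want 1×BR +1rd +0wr — RD_PORT → AL0|MU1|ME1|BR1|rd0|wr2
(3) want 1×MEM +1rd +1wr — RD_PORT → AL0|MU1|ME1|BR1|rd0|wr2
(4) want 1×ALU +1rd +1wr — FU → AL0|MU1|ME1|BR1|rd0|wr2

reason(slot 2) = RD_PORT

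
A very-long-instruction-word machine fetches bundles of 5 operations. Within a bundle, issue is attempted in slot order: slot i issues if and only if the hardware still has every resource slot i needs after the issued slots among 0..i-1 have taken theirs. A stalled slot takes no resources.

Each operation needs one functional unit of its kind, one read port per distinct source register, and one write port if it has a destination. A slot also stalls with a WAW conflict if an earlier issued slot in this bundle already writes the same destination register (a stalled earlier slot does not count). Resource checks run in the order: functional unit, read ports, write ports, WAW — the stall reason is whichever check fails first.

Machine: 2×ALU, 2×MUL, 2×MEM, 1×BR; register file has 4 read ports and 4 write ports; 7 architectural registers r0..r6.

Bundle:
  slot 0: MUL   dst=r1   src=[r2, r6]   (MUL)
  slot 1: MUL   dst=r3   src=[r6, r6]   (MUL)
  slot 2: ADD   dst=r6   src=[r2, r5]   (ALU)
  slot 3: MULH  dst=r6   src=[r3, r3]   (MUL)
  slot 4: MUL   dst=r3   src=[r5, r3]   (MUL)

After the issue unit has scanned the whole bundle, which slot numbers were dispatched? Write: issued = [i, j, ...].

[0] MUL needs rd=2 wr=1: ok; after: ALU=2 MUL=1 MEM=2 BR=1, R=2, W=3
[1] MUL needs rd=1 wr=1: ok; after: ALU=2 MUL=0 MEM=2 BR=1, R=1, W=2
[2] ALU needs rd=2 wr=1: RD_PORT; after: ALU=2 MUL=0 MEM=2 BR=1, R=1, W=2
[3] MUL needs rd=1 wr=1: FU; after: ALU=2 MUL=0 MEM=2 BR=1, R=1, W=2
[4] MUL needs rd=2 wr=1: FU; after: ALU=2 MUL=0 MEM=2 BR=1, R=1, W=2

issued = [0, 1]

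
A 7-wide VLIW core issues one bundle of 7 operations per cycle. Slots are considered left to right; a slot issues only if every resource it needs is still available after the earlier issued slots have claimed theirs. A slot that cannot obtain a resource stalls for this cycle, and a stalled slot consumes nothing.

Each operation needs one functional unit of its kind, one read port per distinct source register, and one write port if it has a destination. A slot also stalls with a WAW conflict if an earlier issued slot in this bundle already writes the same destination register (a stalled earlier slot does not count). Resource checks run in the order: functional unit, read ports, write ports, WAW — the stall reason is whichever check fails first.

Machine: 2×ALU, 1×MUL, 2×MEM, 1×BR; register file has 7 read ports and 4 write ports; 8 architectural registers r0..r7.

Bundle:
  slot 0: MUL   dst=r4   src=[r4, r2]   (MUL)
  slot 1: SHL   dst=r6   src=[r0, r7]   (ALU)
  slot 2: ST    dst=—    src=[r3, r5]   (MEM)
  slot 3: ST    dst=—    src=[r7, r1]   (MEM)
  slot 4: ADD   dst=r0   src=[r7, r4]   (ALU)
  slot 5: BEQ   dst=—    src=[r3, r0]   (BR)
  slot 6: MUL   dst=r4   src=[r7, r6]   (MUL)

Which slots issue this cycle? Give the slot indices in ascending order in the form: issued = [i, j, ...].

[0] MUL needs rd=2 wr=1: ok; after: ALU=2 MUL=0 MEM=2 BR=1, R=5, W=3
[1] ALU needs rd=2 wr=1: ok; after: ALU=1 MUL=0 MEM=2 BR=1, R=3, W=2
[2] MEM needs rd=2 wr=0: ok; after: ALU=1 MUL=0 MEM=1 BR=1, R=1, W=2
[3] MEM needs rd=2 wr=0: RD_PORT; after: ALU=1 MUL=0 MEM=1 BR=1, R=1, W=2
[4] ALU needs rd=2 wr=1: RD_PORT; after: ALU=1 MUL=0 MEM=1 BR=1, R=1, W=2
[5] BR needs rd=2 wr=0: RD_PORT; after: ALU=1 MUL=0 MEM=1 BR=1, R=1, W=2
[6] MUL needs rd=2 wr=1: FU; after: ALU=1 MUL=0 MEM=1 BR=1, R=1, W=2

issued = [0, 1, 2]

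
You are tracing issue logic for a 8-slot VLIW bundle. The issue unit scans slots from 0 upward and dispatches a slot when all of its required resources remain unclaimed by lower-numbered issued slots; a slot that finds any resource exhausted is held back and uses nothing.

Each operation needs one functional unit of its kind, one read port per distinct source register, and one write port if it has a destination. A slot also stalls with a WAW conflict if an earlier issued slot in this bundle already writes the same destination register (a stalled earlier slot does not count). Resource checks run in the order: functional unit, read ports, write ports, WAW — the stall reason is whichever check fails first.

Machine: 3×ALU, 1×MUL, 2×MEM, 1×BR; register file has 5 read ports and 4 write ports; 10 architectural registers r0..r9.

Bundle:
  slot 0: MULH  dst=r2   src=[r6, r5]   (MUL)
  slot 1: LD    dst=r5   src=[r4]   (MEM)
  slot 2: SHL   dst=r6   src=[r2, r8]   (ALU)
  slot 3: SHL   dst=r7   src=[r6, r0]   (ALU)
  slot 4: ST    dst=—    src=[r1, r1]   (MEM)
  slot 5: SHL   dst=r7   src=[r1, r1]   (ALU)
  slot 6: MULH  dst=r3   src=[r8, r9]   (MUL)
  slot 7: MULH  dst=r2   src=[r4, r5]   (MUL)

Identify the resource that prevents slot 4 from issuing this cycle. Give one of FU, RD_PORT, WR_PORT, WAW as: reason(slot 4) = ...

reason(slot 4) = RD_PORT

  0. MUL→r2 ⇒ go  {3A/0Mu/2Ld/1B | 3r 3w}
  1. MEM→r5 ⇒ go  {3A/0Mu/1Ld/1B | 2r 2w}
  2. ALU→r6 ⇒ go  {2A/0Mu/1Ld/1B | 0r 1w}
  3. ALU→r7 ⇒ no(RD_PORT)  {2A/0Mu/1Ld/1B | 0r 1w}
  4. MEM ⇒ no(RD_PORT)  {2A/0Mu/1Ld/1B | 0r 1w}
  5. ALU→r7 ⇒ no(RD_PORT)  {2A/0Mu/1Ld/1B | 0r 1w}
  6. MUL→r3 ⇒ no(FU)  {2A/0Mu/1Ld/1B | 0r 1w}
  7. MUL→r2 ⇒ no(FU)  {2A/0Mu/1Ld/1B | 0r 1w}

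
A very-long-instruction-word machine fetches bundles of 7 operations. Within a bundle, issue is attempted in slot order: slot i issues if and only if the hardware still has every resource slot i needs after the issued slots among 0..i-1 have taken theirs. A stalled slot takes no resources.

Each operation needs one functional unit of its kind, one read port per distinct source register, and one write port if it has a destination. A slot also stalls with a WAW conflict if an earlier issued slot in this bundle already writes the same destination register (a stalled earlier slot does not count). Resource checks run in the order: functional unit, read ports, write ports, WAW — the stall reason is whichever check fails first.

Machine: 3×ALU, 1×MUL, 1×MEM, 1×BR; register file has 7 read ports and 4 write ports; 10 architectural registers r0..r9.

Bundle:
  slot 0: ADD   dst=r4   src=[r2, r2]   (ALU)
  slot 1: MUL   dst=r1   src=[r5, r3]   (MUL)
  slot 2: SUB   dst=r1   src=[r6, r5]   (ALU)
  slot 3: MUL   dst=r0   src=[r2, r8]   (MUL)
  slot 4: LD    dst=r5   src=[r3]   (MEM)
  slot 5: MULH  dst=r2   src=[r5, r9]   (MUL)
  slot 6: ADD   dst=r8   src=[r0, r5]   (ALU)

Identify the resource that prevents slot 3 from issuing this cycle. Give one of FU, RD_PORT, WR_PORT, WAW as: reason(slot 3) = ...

slot 0 (ALU): ISSUE — free A2,Mu1,Ld1,B1 rp6 wp3
slot 1 (MUL): ISSUE — free A2,Mu0,Ld1,B1 rp4 wp2
slot 2 (ALU): stall WAW — free A2,Mu0,Ld1,B1 rp4 wp2
slot 3 (MUL): stall FU — free A2,Mu0,Ld1,B1 rp4 wp2
slot 4 (MEM): ISSUE — free A2,Mu0,Ld0,B1 rp3 wp1
slot 5 (MUL): stall FU — free A2,Mu0,Ld0,B1 rp3 wp1
slot 6 (ALU): ISSUE — free A1,Mu0,Ld0,B1 rp1 wp0

reason(slot 3) = FU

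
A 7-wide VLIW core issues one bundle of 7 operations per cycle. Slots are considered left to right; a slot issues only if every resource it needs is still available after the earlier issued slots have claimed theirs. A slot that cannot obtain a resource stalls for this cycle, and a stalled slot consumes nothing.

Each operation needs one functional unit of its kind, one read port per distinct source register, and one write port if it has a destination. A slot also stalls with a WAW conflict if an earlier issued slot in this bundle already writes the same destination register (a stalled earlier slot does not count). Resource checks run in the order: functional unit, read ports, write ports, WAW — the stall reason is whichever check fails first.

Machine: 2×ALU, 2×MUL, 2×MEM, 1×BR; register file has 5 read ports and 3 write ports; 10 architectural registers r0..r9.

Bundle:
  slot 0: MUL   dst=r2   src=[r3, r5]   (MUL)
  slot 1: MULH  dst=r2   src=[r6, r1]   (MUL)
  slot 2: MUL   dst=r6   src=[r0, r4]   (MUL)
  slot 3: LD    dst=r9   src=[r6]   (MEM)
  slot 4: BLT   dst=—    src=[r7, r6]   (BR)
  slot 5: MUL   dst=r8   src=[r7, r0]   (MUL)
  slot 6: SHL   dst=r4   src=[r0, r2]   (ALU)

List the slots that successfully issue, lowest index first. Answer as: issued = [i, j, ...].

issued = [0, 2, 3]

slot 0 (MUL): ISSUE — free A2,Mu1,Ld2,B1 rp3 wp2
slot 1 (MUL): stall WAW — free A2,Mu1,Ld2,B1 rp3 wp2
slot 2 (MUL): ISSUE — free A2,Mu0,Ld2,B1 rp1 wp1
slot 3 (MEM): ISSUE — free A2,Mu0,Ld1,B1 rp0 wp0
slot 4 (BR): stall RD_PORT — free A2,Mu0,Ld1,B1 rp0 wp0
slot 5 (MUL): stall FU — free A2,Mu0,Ld1,B1 rp0 wp0
slot 6 (ALU): stall RD_PORT — free A2,Mu0,Ld1,B1 rp0 wp0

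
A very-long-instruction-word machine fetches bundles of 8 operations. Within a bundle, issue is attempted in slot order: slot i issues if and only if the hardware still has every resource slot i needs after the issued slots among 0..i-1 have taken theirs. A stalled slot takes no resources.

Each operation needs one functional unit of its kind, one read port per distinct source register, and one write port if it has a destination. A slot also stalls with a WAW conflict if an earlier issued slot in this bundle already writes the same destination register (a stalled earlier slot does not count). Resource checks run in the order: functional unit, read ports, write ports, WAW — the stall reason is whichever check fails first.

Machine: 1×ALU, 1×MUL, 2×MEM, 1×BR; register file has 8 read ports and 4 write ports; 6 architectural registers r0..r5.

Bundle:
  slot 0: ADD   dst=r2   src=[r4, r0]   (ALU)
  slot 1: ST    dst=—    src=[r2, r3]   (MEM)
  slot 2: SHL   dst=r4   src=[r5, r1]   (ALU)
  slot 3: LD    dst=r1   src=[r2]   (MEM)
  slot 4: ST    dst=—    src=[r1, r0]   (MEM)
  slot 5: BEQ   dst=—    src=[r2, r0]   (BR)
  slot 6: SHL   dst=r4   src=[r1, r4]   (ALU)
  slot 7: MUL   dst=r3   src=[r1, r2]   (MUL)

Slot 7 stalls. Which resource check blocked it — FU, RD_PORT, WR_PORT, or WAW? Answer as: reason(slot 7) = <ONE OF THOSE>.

slot 0 (ALU): ISSUE — free A0,Mu1,Ld2,B1 rp6 wp3
slot 1 (MEM): ISSUE — free A0,Mu1,Ld1,B1 rp4 wp3
slot 2 (ALU): stall FU — free A0,Mu1,Ld1,B1 rp4 wp3
slot 3 (MEM): ISSUE — free A0,Mu1,Ld0,B1 rp3 wp2
slot 4 (MEM): stall FU — free A0,Mu1,Ld0,B1 rp3 wp2
slot 5 (BR): ISSUE — free A0,Mu1,Ld0,B0 rp1 wp2
slot 6 (ALU): stall FU — free A0,Mu1,Ld0,B0 rp1 wp2
slot 7 (MUL): stall RD_PORT — free A0,Mu1,Ld0,B0 rp1 wp2

reason(slot 7) = RD_PORT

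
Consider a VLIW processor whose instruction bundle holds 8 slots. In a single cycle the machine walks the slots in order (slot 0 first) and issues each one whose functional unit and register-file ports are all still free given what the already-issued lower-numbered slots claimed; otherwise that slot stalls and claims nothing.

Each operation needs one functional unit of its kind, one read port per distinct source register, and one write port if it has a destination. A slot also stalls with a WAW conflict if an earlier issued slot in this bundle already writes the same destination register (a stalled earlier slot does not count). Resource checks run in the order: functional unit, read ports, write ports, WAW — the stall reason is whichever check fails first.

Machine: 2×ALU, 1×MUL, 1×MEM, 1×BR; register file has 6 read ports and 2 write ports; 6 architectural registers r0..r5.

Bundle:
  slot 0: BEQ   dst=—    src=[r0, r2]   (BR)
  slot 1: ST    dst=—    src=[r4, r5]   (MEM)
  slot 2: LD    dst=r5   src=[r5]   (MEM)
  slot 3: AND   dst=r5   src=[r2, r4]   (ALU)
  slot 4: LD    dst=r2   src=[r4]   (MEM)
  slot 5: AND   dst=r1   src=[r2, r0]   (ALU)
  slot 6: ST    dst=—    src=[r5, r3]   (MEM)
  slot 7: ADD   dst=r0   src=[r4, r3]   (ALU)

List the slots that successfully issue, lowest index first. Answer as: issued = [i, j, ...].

(0) want 1×BR +2rd +0wr — yes → AL2|MU1|ME1|BR0|rd4|wr2
(1) want 1×MEM +2rd +0wr — yes → AL2|MU1|ME0|BR0|rd2|wr2
(2) want 1×MEM +1rd +1wr — FU → AL2|MU1|ME0|BR0|rd2|wr2
(3) want 1×ALU +2rd +1wr — yes → AL1|MU1|ME0|BR0|rd0|wr1
(4) want 1×MEM +1rd +1wr — FU → AL1|MU1|ME0|BR0|rd0|wr1
(5) want 1×ALU +2rd +1wr — RD_PORT → AL1|MU1|ME0|BR0|rd0|wr1
(6) want 1×MEM +2rd +0wr — FU → AL1|MU1|ME0|BR0|rd0|wr1
(7) want 1×ALU +2rd +1wr — RD_PORT → AL1|MU1|ME0|BR0|rd0|wr1

issued = [0, 1, 3]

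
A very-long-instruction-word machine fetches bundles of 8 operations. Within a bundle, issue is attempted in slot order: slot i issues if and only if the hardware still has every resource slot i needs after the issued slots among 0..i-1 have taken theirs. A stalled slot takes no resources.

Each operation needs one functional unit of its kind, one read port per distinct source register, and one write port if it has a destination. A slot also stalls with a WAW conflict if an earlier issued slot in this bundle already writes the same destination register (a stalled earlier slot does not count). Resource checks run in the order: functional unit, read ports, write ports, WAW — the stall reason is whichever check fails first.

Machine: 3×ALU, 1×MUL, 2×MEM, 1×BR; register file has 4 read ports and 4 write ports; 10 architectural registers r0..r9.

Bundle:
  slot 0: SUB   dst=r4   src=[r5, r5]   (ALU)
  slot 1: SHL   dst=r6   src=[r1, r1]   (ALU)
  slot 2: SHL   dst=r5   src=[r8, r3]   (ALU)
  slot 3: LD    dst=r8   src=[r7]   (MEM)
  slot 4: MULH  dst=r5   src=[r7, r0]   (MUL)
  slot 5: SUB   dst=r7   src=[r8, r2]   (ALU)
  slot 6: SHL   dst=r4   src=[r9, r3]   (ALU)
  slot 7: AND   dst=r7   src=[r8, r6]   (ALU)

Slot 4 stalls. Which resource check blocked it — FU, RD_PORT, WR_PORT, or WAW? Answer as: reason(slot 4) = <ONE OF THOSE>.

(0) want 1×ALU +1rd +1wr — yes → AL2|MU1|ME2|BR1|rd3|wr3
(1) want 1×ALU +1rd +1wr — yes → AL1|MU1|ME2|BR1|rd2|wr2
(2) want 1×ALU +2rd +1wr — yes → AL0|MU1|ME2|BR1|rd0|wr1
(3) want 1×MEM +1rd +1wr — RD_PORT → AL0|MU1|ME2|BR1|rd0|wr1
(4) want 1×MUL +2rd +1wr — RD_PORT → AL0|MU1|ME2|BR1|rd0|wr1
(5) want 1×ALU +2rd +1wr — FU → AL0|MU1|ME2|BR1|rd0|wr1
(6) want 1×ALU +2rd +1wr — FU → AL0|MU1|ME2|BR1|rd0|wr1
(7) want 1×ALU +2rd +1wr — FU → AL0|MU1|ME2|BR1|rd0|wr1

reason(slot 4) = RD_PORT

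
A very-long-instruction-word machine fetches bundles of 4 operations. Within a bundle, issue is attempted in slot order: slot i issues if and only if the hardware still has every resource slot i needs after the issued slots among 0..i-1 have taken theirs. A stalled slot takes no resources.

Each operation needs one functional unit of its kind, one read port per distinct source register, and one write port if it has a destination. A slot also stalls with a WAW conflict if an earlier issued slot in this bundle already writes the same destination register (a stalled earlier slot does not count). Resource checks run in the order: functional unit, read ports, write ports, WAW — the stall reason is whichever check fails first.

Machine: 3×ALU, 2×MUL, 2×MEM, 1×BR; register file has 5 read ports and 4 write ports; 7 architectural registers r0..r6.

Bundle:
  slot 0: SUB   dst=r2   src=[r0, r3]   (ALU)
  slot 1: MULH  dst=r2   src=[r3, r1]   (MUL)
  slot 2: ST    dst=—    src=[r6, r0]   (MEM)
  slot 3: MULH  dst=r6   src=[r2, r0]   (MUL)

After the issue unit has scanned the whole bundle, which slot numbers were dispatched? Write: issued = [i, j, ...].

[0] ALU needs rd=2 wr=1: ok; after: ALU=2 MUL=2 MEM=2 BR=1, R=3, W=3
[1] MUL needs rd=2 wr=1: WAW; after: ALU=2 MUL=2 MEM=2 BR=1, R=3, W=3
[2] MEM needs rd=2 wr=0: ok; after: ALU=2 MUL=2 MEM=1 BR=1, R=1, W=3
[3] MUL needs rd=2 wr=1: RD_PORT; after: ALU=2 MUL=2 MEM=1 BR=1, R=1, W=3

issued = [0, 2]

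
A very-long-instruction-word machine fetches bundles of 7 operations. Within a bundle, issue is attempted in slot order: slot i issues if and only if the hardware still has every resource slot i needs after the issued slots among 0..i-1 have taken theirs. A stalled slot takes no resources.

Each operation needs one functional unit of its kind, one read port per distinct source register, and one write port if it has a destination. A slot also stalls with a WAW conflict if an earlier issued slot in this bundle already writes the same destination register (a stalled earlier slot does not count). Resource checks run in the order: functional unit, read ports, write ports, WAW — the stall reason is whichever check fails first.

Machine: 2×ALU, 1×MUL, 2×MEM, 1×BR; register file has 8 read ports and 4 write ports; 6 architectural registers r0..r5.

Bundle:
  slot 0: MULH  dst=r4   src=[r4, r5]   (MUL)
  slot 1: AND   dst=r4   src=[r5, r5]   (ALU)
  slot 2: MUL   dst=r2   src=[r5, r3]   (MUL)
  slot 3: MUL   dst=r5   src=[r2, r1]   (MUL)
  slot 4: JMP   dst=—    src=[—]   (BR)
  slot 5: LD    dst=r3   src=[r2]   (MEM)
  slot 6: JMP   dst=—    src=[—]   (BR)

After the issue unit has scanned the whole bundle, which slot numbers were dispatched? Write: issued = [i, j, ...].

[0] MUL needs rd=2 wr=1: ok; after: ALU=2 MUL=0 MEM=2 BR=1, R=6, W=3
[1] ALU needs rd=1 wr=1: WAW; after: ALU=2 MUL=0 MEM=2 BR=1, R=6, W=3
[2] MUL needs rd=2 wr=1: FU; after: ALU=2 MUL=0 MEM=2 BR=1, R=6, W=3
[3] MUL needs rd=2 wr=1: FU; after: ALU=2 MUL=0 MEM=2 BR=1, R=6, W=3
[4] BR needs rd=0 wr=0: ok; after: ALU=2 MUL=0 MEM=2 BR=0, R=6, W=3
[5] MEM needs rd=1 wr=1: ok; after: ALU=2 MUL=0 MEM=1 BR=0, R=5, W=2
[6] BR needs rd=0 wr=0: FU; after: ALU=2 MUL=0 MEM=1 BR=0, R=5, W=2

issued = [0, 4, 5]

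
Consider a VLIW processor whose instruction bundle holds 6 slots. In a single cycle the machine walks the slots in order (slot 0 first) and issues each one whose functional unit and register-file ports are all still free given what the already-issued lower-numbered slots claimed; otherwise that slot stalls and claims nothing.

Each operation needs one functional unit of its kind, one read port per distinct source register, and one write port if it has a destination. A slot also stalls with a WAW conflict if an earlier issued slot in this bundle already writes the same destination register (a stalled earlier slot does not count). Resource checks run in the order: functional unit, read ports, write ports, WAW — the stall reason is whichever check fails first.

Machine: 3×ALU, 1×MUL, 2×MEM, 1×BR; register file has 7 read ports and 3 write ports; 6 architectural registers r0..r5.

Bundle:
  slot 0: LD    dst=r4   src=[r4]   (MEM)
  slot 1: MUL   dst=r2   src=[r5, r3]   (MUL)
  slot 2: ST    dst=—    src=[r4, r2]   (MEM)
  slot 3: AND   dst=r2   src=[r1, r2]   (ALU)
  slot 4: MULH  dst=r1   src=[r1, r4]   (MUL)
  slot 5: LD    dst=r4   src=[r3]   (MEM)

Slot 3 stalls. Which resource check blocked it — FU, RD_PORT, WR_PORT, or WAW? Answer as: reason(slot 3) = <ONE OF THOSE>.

reason(slot 3) = WAW

(0) want 1×MEM +1rd +1wr — yes → AL3|MU1|ME1|BR1|rd6|wr2
(1) want 1×MUL +2rd +1wr — yes → AL3|MU0|ME1|BR1|rd4|wr1
(2) want 1×MEM +2rd +0wr — yes → AL3|MU0|ME0|BR1|rd2|wr1
(3) want 1×ALU +2rd +1wr — WAW → AL3|MU0|ME0|BR1|rd2|wr1
(4) want 1×MUL +2rd +1wr — FU → AL3|MU0|ME0|BR1|rd2|wr1
(5) want 1×MEM +1rd +1wr — FU → AL3|MU0|ME0|BR1|rd2|wr1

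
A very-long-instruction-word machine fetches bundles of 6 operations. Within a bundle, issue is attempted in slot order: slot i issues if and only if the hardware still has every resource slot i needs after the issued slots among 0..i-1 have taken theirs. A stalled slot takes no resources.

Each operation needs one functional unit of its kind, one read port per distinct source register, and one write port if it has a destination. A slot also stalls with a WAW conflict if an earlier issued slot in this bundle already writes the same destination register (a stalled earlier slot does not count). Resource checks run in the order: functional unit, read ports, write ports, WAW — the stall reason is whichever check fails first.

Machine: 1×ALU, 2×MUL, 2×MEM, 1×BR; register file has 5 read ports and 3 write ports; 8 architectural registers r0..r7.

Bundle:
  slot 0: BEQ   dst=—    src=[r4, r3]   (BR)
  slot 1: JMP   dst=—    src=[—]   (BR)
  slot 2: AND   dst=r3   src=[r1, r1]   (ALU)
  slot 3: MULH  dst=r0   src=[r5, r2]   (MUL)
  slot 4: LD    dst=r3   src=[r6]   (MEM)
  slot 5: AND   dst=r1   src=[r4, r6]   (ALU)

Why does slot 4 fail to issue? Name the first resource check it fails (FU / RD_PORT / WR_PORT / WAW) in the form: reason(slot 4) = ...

slot 0 (BR): ISSUE — free A1,Mu2,Ld2,B0 rp3 wp3
slot 1 (BR): stall FU — free A1,Mu2,Ld2,B0 rp3 wp3
slot 2 (ALU): ISSUE — free A0,Mu2,Ld2,B0 rp2 wp2
slot 3 (MUL): ISSUE — free A0,Mu1,Ld2,B0 rp0 wp1
slot 4 (MEM): stall RD_PORT — free A0,Mu1,Ld2,B0 rp0 wp1
slot 5 (ALU): stall FU — free A0,Mu1,Ld2,B0 rp0 wp1

reason(slot 4) = RD_PORT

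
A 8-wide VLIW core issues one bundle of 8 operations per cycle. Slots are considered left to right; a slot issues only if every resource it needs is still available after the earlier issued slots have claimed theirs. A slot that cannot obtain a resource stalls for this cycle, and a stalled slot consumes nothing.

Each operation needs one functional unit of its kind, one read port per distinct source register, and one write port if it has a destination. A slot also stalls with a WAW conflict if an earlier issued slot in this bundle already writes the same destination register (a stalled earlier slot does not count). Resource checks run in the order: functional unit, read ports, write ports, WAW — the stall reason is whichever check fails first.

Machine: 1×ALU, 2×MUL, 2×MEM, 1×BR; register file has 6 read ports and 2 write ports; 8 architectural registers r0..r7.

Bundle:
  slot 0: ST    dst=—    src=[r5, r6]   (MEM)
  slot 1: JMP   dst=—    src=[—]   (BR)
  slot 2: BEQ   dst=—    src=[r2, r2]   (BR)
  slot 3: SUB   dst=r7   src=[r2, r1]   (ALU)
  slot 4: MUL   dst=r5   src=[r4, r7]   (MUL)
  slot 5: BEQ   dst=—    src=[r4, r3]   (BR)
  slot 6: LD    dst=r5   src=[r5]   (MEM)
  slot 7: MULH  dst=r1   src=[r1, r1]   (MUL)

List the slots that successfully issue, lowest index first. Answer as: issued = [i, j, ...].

issued = [0, 1, 3, 4]

slot 0 (MEM): ISSUE — free A1,Mu2,Ld1,B1 rp4 wp2
slot 1 (BR): ISSUE — free A1,Mu2,Ld1,B0 rp4 wp2
slot 2 (BR): stall FU — free A1,Mu2,Ld1,B0 rp4 wp2
slot 3 (ALU): ISSUE — free A0,Mu2,Ld1,B0 rp2 wp1
slot 4 (MUL): ISSUE — free A0,Mu1,Ld1,B0 rp0 wp0
slot 5 (BR): stall FU — free A0,Mu1,Ld1,B0 rp0 wp0
slot 6 (MEM): stall RD_PORT — free A0,Mu1,Ld1,B0 rp0 wp0
slot 7 (MUL): stall RD_PORT — free A0,Mu1,Ld1,B0 rp0 wp0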